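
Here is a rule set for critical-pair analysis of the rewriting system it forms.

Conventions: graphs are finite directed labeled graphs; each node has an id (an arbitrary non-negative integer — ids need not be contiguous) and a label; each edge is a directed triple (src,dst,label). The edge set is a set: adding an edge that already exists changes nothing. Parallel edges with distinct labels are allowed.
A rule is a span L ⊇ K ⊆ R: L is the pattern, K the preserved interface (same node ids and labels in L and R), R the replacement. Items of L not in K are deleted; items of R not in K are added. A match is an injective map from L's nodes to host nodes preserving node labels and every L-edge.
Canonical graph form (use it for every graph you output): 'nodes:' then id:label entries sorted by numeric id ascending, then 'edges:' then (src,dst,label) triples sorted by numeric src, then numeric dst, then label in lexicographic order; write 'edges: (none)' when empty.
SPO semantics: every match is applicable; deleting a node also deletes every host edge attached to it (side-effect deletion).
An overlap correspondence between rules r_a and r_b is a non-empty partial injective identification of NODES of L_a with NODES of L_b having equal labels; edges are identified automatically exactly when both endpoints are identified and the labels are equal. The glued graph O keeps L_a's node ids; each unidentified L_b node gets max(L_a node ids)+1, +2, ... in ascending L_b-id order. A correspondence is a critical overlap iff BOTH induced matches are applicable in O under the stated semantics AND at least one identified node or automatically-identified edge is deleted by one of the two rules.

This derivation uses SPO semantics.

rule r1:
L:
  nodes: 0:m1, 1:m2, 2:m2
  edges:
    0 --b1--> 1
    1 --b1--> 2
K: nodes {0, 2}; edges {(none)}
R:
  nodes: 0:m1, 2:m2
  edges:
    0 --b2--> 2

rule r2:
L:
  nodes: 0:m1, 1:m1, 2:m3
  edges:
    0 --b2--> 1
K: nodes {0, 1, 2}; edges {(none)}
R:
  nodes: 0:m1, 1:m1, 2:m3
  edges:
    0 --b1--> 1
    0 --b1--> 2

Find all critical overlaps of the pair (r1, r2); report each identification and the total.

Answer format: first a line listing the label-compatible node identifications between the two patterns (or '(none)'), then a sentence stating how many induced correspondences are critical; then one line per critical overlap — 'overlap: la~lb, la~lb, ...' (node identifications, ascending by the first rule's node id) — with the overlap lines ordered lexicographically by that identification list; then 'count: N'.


label-compatible node identifications between L(r1) and L(r2): 0~0, 0~1
0 of the induced correspondences are critical overlaps of r1 and r2.
count: 0


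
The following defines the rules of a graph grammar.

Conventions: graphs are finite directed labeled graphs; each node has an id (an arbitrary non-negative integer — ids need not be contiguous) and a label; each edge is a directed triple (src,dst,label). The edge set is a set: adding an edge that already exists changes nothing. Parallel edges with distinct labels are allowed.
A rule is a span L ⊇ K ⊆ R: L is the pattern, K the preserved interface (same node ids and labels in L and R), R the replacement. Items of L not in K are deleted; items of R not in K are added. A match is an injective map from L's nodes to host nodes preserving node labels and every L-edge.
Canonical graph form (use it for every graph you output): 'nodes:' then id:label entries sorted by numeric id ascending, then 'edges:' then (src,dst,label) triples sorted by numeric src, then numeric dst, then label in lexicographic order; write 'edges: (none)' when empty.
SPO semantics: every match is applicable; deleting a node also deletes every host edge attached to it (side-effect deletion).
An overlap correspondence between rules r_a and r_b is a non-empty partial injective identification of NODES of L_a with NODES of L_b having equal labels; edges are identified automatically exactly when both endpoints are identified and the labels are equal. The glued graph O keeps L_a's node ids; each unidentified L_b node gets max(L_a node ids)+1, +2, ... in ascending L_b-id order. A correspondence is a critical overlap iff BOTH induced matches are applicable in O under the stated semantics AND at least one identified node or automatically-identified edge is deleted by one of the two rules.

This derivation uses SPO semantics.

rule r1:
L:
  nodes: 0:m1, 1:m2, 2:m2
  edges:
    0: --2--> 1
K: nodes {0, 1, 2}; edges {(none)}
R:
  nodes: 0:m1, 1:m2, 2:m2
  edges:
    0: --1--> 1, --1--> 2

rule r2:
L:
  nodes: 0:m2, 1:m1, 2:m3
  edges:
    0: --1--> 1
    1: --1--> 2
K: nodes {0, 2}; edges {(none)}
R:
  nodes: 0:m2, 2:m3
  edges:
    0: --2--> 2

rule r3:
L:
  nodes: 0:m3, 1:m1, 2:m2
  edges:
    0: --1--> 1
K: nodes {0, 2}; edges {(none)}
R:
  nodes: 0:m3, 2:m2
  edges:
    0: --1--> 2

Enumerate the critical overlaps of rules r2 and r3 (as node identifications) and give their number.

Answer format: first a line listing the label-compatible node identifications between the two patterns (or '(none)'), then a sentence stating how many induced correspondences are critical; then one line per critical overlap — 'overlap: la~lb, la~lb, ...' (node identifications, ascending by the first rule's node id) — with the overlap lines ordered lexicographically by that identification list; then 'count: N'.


label-compatible node identifications between L(r2) and L(r3): 0~2, 1~1, 2~0
4 of the induced correspondences are critical overlaps of r2 and r3.
overlap: 0~2, 1~1
overlap: 0~2, 1~1, 2~0
overlap: 1~1
overlap: 1~1, 2~0
count: 4


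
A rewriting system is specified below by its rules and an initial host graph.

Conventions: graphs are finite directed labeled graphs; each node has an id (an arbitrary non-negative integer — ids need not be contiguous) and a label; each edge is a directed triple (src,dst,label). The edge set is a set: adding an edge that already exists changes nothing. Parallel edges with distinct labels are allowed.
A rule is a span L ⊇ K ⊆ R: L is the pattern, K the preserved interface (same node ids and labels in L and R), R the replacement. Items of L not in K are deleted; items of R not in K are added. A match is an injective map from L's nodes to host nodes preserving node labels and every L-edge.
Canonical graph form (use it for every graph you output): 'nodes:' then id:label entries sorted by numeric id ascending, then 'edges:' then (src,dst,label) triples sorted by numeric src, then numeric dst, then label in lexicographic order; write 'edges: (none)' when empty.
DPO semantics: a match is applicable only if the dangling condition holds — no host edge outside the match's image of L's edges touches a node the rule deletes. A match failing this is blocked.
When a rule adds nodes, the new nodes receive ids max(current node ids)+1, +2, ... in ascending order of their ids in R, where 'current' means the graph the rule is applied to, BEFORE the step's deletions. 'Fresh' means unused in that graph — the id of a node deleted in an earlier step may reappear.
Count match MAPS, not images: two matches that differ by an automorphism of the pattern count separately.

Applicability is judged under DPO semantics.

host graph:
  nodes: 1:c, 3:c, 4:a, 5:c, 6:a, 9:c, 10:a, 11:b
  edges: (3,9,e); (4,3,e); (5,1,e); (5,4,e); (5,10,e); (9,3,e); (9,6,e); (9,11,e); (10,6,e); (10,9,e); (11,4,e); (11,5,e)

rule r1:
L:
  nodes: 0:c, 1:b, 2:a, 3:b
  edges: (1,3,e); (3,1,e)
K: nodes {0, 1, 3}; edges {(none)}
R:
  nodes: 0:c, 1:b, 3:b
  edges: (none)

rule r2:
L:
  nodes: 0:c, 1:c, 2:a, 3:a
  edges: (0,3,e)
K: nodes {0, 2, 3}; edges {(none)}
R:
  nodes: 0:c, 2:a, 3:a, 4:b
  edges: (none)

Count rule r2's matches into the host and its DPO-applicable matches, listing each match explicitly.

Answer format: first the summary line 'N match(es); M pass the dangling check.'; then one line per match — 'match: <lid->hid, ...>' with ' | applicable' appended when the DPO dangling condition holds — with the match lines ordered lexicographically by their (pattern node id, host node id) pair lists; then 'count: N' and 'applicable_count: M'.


18 match(es); 0 pass the dangling check.
match: 0->5, 1->1, 2->4, 3->10
match: 0->5, 1->1, 2->6, 3->4
match: 0->5, 1->1, 2->6, 3->10
match: 0->5, 1->1, 2->10, 3->4
match: 0->5, 1->3, 2->4, 3->10
match: 0->5, 1->3, 2->6, 3->4
match: 0->5, 1->3, 2->6, 3->10
match: 0->5, 1->3, 2->10, 3->4
match: 0->5, 1->9, 2->4, 3->10
match: 0->5, 1->9, 2->6, 3->4
match: 0->5, 1->9, 2->6, 3->10
match: 0->5, 1->9, 2->10, 3->4
match: 0->9, 1->1, 2->4, 3->6
match: 0->9, 1->1, 2->10, 3->6
match: 0->9, 1->3, 2->4, 3->6
match: 0->9, 1->3, 2->10, 3->6
match: 0->9, 1->5, 2->4, 3->6
match: 0->9, 1->5, 2->10, 3->6
count: 18
applicable_count: 0


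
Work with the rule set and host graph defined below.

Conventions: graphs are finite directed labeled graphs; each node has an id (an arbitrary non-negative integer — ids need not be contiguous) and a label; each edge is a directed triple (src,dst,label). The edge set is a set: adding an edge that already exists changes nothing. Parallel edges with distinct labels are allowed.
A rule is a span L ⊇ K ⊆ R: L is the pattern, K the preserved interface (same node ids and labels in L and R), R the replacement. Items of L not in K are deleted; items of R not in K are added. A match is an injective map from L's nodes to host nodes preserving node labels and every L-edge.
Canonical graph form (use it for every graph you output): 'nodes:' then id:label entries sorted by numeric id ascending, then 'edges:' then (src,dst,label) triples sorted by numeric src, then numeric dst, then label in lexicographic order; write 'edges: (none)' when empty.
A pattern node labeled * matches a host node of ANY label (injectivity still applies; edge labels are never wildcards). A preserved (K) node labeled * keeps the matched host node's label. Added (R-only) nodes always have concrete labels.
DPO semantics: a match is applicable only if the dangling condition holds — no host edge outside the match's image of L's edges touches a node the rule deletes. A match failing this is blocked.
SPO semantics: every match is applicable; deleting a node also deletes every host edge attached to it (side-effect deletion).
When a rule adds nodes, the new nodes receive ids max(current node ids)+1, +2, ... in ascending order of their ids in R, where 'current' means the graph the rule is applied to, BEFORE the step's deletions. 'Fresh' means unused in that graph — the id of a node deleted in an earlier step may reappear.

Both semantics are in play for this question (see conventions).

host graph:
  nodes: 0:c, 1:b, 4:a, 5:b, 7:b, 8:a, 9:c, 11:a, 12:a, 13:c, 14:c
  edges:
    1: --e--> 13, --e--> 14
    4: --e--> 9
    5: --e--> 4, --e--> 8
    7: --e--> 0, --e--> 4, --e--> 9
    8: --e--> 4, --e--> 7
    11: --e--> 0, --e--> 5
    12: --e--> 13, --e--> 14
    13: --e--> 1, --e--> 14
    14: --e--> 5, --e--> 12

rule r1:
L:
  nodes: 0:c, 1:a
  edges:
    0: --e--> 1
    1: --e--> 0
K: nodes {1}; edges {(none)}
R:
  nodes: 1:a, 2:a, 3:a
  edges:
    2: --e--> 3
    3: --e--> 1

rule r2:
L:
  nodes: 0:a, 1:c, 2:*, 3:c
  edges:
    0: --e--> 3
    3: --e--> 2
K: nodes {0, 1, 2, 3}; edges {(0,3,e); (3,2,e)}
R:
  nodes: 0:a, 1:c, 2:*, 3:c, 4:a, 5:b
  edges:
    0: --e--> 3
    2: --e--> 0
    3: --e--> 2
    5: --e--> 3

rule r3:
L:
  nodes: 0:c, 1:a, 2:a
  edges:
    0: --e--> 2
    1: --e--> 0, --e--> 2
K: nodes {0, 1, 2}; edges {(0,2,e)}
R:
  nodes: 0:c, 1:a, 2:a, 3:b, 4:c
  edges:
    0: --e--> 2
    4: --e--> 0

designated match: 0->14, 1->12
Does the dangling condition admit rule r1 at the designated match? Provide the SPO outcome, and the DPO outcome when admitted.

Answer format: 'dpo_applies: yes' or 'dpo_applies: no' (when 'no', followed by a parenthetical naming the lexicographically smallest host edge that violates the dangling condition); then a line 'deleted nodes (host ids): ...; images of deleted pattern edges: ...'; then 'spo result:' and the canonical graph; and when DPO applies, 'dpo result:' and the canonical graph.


dpo_applies: no
(the rule deletes node 14, which keeps host edge (1,14,e) outside the match image — the dangling condition fails, DPO blocks; SPO proceeds and side-deletes such edges)
deleted nodes (host ids): 14; images of deleted pattern edges: (12,14,e); (14,12,e)
spo result:
nodes: 0:c, 1:b, 4:a, 5:b, 7:b, 8:a, 9:c, 11:a, 12:a, 13:c, 15:a, 16:a
edges: (1,13,e); (4,9,e); (5,4,e); (5,8,e); (7,0,e); (7,4,e); (7,9,e); (8,4,e); (8,7,e); (11,0,e); (11,5,e); (12,13,e); (13,1,e); (15,16,e); (16,12,e)


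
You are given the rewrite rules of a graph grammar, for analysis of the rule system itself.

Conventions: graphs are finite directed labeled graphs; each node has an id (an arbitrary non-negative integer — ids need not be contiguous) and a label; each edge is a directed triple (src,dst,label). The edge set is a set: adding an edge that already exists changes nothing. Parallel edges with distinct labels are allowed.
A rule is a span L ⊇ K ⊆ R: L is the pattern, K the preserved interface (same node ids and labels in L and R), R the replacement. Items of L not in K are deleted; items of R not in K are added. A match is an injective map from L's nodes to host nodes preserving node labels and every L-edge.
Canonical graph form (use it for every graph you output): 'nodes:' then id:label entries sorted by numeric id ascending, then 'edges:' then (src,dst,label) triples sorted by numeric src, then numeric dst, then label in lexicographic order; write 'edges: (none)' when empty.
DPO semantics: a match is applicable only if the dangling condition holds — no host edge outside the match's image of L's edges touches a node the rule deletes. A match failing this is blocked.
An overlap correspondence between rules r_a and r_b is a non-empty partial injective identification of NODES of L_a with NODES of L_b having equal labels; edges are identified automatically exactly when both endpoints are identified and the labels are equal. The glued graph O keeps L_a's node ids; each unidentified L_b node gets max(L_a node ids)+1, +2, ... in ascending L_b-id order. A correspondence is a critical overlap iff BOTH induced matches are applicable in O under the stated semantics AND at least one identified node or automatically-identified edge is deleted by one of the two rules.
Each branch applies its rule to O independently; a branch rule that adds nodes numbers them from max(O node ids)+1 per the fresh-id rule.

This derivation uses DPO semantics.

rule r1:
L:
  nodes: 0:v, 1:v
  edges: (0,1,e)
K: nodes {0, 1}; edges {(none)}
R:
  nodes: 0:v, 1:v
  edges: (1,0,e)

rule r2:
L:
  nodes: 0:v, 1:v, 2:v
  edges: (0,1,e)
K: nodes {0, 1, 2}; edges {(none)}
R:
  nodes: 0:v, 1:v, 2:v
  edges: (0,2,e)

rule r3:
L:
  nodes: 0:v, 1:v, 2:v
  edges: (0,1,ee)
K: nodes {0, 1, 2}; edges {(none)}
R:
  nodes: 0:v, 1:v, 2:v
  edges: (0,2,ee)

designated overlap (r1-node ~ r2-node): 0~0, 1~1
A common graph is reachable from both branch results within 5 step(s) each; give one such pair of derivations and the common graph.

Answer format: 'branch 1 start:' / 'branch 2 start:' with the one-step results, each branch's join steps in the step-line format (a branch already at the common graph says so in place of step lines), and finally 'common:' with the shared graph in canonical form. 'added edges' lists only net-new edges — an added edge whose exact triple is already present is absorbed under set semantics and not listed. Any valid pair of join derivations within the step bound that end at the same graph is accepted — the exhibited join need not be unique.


branch 1 start:
nodes: 0:v, 1:v, 2:v
edges: (1,0,e)
branch 2 start:
nodes: 0:v, 1:v, 2:v
edges: (0,2,e)
branch 1 step 1: rule r1; match: 0->1, 1->0; deleted nodes (none); deleted edges (1,0,e); added nodes (none); added edges (0,1,e); result: nodes: 0:v, 1:v, 2:v edges: (0,1,e)
branch 2 step 1: rule r2; match: 0->0, 1->2, 2->1; deleted nodes (none); deleted edges (0,2,e); added nodes (none); added edges (0,1,e); result: nodes: 0:v, 1:v, 2:v edges: (0,1,e)
common:
nodes: 0:v, 1:v, 2:v
edges: (0,1,e)


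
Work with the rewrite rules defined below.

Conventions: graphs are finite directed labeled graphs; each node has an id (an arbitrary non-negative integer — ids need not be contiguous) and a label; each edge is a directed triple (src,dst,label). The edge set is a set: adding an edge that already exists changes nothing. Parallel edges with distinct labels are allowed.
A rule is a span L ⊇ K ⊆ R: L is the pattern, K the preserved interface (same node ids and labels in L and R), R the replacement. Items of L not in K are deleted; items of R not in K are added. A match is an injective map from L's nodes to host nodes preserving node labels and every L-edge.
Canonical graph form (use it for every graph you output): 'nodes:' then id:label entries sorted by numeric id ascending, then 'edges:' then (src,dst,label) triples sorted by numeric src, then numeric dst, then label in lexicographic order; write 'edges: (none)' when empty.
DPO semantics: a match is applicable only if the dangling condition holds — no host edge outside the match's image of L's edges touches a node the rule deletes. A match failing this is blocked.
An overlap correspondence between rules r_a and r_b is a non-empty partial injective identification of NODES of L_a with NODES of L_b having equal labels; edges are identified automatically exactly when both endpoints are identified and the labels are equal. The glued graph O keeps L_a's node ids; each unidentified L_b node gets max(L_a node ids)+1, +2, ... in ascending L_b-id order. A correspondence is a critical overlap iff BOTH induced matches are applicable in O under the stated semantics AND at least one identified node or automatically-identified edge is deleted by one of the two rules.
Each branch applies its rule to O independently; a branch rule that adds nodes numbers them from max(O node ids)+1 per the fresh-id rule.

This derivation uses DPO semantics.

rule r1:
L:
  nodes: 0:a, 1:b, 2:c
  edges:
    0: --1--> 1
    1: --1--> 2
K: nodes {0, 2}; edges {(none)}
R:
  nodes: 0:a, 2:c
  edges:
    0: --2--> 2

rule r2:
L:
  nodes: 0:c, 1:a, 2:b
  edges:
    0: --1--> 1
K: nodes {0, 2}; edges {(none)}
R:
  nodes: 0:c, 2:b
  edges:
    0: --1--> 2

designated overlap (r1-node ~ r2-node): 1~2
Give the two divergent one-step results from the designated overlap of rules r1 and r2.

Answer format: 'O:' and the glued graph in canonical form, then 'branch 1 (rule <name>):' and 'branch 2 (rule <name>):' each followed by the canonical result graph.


O:
nodes: 0:a, 1:b, 2:c, 3:c, 4:a
edges: (0,1,1); (1,2,1); (3,4,1)
branch 1 (rule r1):
nodes: 0:a, 2:c, 3:c, 4:a
edges: (0,2,2); (3,4,1)
branch 2 (rule r2):
nodes: 0:a, 1:b, 2:c, 3:c
edges: (0,1,1); (1,2,1); (3,1,1)


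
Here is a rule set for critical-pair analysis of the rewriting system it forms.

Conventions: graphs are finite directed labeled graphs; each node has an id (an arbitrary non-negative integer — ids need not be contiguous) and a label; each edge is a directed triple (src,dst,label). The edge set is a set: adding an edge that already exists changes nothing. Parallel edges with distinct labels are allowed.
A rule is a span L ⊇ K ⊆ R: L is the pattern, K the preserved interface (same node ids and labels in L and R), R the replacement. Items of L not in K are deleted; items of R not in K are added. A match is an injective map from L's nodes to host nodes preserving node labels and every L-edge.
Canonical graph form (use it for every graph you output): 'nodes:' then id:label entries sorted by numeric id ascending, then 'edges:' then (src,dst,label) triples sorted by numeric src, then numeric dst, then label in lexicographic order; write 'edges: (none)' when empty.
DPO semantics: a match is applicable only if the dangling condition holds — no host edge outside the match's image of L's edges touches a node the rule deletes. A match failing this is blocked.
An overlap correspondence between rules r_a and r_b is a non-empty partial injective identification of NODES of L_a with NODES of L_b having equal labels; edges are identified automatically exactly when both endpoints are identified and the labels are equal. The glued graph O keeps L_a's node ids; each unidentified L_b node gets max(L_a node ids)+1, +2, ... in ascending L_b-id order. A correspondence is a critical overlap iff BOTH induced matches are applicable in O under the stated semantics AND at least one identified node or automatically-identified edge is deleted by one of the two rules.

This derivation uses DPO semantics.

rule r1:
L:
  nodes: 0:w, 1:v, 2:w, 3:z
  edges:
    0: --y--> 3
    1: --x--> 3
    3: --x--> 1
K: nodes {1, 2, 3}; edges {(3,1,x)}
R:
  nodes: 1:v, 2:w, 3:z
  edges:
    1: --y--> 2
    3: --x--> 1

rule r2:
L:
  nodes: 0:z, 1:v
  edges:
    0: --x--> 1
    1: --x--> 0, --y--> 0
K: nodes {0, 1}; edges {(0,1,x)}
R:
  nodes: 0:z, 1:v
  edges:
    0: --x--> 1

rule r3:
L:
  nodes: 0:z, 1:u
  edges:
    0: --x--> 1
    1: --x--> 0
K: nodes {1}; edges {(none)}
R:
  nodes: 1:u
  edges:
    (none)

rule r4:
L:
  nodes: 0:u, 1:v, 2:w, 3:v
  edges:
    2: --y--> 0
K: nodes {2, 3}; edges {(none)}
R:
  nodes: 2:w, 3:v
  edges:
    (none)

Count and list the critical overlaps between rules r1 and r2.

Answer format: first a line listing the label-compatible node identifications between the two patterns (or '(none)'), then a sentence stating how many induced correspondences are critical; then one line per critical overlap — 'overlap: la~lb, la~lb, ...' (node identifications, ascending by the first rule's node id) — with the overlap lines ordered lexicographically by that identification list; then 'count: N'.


label-compatible node identifications between L(r1) and L(r2): 1~1, 3~0
1 of the induced correspondences is a critical overlap of r1 and r2.
overlap: 1~1, 3~0
count: 1


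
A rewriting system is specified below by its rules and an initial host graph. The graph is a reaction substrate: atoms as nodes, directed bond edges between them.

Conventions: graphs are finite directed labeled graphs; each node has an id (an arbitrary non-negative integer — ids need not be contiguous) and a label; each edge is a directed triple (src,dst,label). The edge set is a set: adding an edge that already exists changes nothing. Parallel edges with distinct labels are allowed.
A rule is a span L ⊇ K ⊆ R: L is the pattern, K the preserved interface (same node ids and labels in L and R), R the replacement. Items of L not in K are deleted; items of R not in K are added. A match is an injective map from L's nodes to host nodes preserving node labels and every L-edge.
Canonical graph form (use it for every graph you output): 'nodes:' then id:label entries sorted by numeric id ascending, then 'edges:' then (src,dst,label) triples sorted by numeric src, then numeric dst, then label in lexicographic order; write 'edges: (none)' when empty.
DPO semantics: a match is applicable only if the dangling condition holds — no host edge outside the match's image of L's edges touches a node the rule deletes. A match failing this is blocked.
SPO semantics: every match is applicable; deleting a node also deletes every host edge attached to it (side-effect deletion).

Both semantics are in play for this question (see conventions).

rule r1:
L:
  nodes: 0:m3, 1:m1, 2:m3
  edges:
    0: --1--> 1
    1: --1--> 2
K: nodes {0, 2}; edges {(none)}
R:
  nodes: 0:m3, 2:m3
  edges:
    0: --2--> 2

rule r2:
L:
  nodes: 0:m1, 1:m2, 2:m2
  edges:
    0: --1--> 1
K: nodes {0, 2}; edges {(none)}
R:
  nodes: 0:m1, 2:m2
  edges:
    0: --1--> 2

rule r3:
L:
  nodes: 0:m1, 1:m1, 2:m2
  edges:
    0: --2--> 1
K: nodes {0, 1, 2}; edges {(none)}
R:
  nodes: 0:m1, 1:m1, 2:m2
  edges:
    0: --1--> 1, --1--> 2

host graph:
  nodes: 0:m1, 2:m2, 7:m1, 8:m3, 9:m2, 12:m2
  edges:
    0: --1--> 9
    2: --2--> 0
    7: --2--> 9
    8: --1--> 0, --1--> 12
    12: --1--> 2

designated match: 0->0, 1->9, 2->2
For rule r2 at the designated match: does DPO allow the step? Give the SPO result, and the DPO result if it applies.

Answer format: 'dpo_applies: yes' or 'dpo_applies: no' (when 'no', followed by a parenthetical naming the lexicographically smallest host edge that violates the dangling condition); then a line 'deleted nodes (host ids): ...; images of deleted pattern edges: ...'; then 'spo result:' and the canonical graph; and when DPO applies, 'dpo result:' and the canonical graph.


dpo_applies: no
(the rule deletes node 9, which keeps host edge (7,9,2) outside the match image — the dangling condition fails, DPO blocks; SPO proceeds and side-deletes such edges)
deleted nodes (host ids): 9; images of deleted pattern edges: (0,9,1)
spo result:
nodes: 0:m1, 2:m2, 7:m1, 8:m3, 12:m2
edges: (0,2,1); (2,0,2); (8,0,1); (8,12,1); (12,2,1)


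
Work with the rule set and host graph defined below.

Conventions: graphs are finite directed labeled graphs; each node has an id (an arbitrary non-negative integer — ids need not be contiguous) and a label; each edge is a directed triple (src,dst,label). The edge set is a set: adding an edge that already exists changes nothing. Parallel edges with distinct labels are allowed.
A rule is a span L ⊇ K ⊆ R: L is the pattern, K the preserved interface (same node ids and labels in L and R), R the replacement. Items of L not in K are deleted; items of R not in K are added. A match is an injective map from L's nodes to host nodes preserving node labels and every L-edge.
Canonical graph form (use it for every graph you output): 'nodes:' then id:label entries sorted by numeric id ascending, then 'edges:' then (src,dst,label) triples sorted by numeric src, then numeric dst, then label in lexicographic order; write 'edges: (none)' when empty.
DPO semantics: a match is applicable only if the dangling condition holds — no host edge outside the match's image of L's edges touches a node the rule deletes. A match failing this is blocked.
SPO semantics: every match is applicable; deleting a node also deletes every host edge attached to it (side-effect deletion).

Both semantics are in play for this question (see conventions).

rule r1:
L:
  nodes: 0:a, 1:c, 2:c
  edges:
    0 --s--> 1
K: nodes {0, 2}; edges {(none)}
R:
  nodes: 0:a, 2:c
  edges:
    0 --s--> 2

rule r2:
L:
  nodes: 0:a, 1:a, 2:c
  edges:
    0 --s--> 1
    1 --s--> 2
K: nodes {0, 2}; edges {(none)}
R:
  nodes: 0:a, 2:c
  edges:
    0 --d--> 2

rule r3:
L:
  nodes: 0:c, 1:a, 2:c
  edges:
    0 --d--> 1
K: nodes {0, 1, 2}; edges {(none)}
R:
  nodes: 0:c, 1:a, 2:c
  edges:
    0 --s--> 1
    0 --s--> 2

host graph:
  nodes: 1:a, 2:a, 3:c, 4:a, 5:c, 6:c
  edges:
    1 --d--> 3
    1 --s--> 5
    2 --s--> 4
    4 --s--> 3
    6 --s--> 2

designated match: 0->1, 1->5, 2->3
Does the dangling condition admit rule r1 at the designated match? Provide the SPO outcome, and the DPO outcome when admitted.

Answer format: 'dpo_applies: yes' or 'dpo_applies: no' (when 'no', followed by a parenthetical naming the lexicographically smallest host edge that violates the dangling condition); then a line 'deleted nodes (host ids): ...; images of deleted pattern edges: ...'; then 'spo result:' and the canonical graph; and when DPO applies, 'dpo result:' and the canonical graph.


dpo_applies: yes
deleted nodes (host ids): 5; images of deleted pattern edges: (1,5,s)
spo result:
nodes: 1:a, 2:a, 3:c, 4:a, 6:c
edges: (1,3,d); (1,3,s); (2,4,s); (4,3,s); (6,2,s)
dpo result:
nodes: 1:a, 2:a, 3:c, 4:a, 6:c
edges: (1,3,d); (1,3,s); (2,4,s); (4,3,s); (6,2,s)


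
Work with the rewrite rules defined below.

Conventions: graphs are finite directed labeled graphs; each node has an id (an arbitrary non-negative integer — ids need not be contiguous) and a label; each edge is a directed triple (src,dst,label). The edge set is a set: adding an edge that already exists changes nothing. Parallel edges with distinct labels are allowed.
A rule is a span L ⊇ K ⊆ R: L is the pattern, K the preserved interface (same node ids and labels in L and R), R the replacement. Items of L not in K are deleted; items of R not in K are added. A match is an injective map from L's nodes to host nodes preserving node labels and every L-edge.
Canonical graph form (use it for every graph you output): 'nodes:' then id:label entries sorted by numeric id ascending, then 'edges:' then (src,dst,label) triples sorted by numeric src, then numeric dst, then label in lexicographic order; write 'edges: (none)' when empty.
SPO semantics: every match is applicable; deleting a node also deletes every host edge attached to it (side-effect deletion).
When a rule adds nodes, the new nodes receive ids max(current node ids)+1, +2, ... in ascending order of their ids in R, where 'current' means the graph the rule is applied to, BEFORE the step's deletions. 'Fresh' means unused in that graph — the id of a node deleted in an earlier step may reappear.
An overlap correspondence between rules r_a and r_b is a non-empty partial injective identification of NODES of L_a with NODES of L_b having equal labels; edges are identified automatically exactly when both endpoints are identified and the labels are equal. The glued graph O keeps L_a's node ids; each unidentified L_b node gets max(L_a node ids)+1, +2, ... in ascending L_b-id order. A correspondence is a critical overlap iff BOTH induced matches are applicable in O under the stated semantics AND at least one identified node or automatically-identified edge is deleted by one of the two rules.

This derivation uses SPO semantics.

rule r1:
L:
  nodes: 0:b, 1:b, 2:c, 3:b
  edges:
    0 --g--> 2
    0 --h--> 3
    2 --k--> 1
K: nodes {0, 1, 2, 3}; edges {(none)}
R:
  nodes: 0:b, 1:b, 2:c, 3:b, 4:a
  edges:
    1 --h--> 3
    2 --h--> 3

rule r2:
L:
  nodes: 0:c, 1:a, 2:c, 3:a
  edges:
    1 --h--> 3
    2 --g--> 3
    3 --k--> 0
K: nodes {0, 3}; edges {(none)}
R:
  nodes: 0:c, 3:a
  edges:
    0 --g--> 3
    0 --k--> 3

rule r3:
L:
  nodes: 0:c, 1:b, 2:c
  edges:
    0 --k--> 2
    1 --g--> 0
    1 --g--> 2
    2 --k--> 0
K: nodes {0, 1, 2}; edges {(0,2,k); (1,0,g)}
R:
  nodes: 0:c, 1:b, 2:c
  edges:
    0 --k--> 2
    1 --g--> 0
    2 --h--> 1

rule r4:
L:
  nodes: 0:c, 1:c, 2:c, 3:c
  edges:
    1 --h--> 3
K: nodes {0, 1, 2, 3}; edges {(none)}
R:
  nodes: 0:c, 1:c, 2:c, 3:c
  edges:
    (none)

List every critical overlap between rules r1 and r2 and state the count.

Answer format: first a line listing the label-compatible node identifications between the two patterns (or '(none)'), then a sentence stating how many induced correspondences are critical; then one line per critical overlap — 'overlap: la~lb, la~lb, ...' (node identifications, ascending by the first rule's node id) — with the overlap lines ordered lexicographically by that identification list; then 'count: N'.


label-compatible node identifications between L(r1) and L(r2): 2~0, 2~2
1 of the induced correspondences is a critical overlap of r1 and r2.
overlap: 2~2
count: 1


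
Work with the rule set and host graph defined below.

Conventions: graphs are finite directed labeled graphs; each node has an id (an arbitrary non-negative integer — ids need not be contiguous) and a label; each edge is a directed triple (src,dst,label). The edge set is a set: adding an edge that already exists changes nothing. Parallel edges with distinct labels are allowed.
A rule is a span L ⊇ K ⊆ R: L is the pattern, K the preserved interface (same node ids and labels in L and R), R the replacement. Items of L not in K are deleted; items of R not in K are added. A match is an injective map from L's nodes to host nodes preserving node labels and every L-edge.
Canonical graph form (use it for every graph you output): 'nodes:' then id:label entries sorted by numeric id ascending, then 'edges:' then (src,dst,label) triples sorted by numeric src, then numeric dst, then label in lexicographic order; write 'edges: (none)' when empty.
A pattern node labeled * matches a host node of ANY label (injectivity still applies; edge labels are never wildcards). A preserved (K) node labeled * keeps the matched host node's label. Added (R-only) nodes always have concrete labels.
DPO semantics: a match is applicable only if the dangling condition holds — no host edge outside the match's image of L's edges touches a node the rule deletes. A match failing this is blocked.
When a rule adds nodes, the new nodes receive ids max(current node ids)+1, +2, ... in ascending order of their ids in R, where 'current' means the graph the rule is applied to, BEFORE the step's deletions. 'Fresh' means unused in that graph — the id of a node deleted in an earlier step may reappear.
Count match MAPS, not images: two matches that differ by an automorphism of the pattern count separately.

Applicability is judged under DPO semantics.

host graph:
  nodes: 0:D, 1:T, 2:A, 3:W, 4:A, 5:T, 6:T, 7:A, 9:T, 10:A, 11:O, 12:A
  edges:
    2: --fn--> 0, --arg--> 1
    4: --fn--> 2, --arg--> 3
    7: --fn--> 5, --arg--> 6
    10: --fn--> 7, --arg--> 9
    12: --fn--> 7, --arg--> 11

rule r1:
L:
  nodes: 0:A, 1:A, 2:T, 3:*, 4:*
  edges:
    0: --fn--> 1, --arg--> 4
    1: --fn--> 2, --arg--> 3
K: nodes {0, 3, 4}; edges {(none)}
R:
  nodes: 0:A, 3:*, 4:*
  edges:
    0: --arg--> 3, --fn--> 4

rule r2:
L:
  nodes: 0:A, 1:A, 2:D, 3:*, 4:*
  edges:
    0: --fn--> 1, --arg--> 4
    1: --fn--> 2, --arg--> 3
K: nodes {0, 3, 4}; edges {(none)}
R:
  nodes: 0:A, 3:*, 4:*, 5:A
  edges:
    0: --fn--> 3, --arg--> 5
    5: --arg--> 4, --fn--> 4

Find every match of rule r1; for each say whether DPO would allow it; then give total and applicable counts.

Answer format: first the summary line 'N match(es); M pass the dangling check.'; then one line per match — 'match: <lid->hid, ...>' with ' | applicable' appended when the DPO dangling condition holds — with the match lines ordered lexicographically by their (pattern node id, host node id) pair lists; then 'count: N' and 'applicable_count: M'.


2 match(es); 0 pass the dangling check.
match: 0->10, 1->7, 2->5, 3->6, 4->9
match: 0->12, 1->7, 2->5, 3->6, 4->11
count: 2
applicable_count: 0


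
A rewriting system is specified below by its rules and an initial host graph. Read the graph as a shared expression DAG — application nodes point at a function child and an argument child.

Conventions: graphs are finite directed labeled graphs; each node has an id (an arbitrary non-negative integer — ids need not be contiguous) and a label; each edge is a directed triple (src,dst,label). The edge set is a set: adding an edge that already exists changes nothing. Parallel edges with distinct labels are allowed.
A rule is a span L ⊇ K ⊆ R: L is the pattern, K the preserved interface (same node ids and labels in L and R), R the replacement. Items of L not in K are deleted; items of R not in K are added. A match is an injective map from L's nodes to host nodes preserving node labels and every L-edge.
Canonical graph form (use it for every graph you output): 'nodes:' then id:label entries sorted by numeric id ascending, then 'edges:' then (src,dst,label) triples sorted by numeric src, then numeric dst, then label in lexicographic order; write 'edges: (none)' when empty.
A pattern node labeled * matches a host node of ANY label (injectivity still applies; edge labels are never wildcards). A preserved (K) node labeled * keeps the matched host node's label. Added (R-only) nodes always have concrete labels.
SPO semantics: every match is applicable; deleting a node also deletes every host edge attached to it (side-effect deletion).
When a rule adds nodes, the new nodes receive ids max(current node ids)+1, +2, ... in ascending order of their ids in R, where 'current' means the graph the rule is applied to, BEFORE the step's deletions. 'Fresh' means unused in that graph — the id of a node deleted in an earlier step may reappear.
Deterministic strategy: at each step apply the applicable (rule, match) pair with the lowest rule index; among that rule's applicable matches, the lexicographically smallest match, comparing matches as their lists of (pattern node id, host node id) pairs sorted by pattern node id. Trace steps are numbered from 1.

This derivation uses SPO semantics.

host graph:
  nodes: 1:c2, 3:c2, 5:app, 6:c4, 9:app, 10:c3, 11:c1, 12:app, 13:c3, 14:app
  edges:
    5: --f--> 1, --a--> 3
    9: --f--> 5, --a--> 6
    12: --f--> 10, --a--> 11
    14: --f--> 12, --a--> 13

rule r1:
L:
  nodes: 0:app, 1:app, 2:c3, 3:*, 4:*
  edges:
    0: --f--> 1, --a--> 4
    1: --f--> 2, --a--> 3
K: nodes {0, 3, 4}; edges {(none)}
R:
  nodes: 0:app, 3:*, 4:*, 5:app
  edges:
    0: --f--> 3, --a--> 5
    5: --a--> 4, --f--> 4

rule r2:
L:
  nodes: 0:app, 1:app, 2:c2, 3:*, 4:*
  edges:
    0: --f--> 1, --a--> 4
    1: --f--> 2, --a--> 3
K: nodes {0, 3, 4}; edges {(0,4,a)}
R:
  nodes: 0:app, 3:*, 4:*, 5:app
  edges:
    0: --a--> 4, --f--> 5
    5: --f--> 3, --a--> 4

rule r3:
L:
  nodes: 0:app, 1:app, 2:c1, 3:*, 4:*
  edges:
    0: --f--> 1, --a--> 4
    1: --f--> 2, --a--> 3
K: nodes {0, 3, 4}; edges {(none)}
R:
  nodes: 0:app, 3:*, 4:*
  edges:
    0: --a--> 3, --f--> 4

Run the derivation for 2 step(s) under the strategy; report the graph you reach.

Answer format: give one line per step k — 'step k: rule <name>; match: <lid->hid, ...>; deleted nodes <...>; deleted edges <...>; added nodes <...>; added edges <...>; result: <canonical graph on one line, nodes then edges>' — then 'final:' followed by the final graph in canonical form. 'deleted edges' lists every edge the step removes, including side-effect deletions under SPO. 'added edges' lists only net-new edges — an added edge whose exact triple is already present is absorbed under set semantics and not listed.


step 1: rule r1; match: 0->14, 1->12, 2->10, 3->11, 4->13; deleted nodes 10, 12; deleted edges (12,10,f); (12,11,a); (14,12,f); (14,13,a); added nodes 15; added edges (14,11,f); (14,15,a); (15,13,a); (15,13,f); result: nodes: 1:c2, 3:c2, 5:app, 6:c4, 9:app, 11:c1, 13:c3, 14:app, 15:app edges: (5,1,f); (5,3,a); (9,5,f); (9,6,a); (14,11,f); (14,15,a); (15,13,a); (15,13,f)
step 2: rule r2; match: 0->9, 1->5, 2->1, 3->3, 4->6; deleted nodes 1, 5; deleted edges (5,1,f); (5,3,a); (9,5,f); added nodes 16; added edges (9,16,f); (16,3,f); (16,6,a); result: nodes: 3:c2, 6:c4, 9:app, 11:c1, 13:c3, 14:app, 15:app, 16:app edges: (9,6,a); (9,16,f); (14,11,f); (14,15,a); (15,13,a); (15,13,f); (16,3,f); (16,6,a)
final:
nodes: 3:c2, 6:c4, 9:app, 11:c1, 13:c3, 14:app, 15:app, 16:app
edges: (9,6,a); (9,16,f); (14,11,f); (14,15,a); (15,13,a); (15,13,f); (16,3,f); (16,6,a)


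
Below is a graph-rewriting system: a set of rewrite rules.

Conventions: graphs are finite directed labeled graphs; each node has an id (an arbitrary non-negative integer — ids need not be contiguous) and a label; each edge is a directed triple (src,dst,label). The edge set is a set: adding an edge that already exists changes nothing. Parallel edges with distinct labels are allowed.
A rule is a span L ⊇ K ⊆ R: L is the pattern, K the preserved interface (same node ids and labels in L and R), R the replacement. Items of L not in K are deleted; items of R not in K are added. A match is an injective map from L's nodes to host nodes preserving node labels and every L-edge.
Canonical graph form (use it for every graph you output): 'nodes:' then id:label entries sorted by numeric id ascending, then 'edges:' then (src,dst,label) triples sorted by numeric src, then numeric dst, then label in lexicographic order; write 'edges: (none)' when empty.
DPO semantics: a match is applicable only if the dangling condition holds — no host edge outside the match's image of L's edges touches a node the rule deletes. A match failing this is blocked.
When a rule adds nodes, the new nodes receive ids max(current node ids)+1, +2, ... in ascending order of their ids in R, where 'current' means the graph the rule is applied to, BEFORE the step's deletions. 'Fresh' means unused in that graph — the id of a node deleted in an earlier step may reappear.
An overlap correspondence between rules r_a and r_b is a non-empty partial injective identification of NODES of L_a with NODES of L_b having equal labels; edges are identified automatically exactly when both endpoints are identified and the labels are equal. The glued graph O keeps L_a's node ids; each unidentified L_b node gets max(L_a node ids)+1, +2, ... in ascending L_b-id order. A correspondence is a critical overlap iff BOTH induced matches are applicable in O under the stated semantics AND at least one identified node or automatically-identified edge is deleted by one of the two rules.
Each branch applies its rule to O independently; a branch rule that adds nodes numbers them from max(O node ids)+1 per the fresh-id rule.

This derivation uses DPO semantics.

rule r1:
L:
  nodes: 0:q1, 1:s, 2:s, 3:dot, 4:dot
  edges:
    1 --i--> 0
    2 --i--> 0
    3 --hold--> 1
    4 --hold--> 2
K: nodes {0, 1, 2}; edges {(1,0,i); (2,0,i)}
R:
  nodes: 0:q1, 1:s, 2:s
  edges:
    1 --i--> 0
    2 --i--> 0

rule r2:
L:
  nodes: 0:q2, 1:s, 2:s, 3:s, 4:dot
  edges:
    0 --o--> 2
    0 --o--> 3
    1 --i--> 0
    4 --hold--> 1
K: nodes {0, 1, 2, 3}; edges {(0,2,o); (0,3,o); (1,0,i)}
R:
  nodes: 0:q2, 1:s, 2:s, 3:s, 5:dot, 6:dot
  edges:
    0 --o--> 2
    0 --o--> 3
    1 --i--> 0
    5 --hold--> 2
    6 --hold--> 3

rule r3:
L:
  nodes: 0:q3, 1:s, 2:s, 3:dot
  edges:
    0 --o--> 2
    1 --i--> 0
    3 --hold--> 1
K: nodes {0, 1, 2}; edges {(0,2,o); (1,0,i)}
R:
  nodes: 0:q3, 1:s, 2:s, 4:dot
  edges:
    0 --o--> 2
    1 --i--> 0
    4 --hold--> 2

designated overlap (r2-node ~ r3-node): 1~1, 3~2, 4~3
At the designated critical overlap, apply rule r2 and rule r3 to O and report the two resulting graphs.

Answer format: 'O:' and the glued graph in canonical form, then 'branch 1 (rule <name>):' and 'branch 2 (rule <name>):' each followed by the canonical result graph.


O:
nodes: 0:q2, 1:s, 2:s, 3:s, 4:dot, 5:q3
edges: (0,2,o); (0,3,o); (1,0,i); (1,5,i); (4,1,hold); (5,3,o)
branch 1 (rule r2):
nodes: 0:q2, 1:s, 2:s, 3:s, 5:q3, 6:dot, 7:dot
edges: (0,2,o); (0,3,o); (1,0,i); (1,5,i); (5,3,o); (6,2,hold); (7,3,hold)
branch 2 (rule r3):
nodes: 0:q2, 1:s, 2:s, 3:s, 5:q3, 6:dot
edges: (0,2,o); (0,3,o); (1,0,i); (1,5,i); (5,3,o); (6,3,hold)
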